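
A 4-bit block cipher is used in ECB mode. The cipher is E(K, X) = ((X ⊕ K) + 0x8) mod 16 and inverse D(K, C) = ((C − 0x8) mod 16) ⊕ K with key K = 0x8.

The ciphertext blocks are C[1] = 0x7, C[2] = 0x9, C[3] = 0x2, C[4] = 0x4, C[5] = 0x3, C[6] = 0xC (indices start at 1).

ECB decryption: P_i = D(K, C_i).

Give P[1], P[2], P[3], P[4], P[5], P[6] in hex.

P[1] = 0x7, P[2] = 0x9, P[3] = 0x2, P[4] = 0x4, P[5] = 0x3, P[6] = 0xC

P[1]: D(K, 0x7) = 0x7.
P[2]: D(K, 0x9) = 0x9.
P[3]: D(K, 0x2) = 0x2.
P[4]: D(K, 0x4) = 0x4.
P[5]: D(K, 0x3) = 0x3.
P[6]: D(K, 0xC) = 0xC.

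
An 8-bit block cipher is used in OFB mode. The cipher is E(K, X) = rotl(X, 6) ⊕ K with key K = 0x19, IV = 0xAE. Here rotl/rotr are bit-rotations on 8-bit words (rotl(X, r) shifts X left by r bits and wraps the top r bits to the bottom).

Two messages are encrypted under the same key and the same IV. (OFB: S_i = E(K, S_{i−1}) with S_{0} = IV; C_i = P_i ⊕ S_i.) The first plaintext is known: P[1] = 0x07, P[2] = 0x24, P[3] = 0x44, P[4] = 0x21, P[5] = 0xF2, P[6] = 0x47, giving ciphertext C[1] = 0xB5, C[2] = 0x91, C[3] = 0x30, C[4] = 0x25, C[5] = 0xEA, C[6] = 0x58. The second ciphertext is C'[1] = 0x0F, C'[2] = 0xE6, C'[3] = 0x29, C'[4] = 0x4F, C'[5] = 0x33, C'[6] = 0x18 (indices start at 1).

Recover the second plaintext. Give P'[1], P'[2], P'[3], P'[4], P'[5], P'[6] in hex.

In OFB with a reused IV, both messages share the same keystream S_i, so C_i ⊕ C'_i = P_i ⊕ P'_i and thus P'_i = P_i ⊕ C_i ⊕ C'_i.
P'[1]: 0x07 ⊕ 0xB5 ⊕ 0x0F = 0xBD.
P'[2]: 0x24 ⊕ 0x91 ⊕ 0xE6 = 0x53.
P'[3]: 0x44 ⊕ 0x30 ⊕ 0x29 = 0x5D.
P'[4]: 0x21 ⊕ 0x25 ⊕ 0x4F = 0x4B.
P'[5]: 0xF2 ⊕ 0xEA ⊕ 0x33 = 0x2B.
P'[6]: 0x47 ⊕ 0x58 ⊕ 0x18 = 0x07.

P'[1] = 0xBD, P'[2] = 0x53, P'[3] = 0x5D, P'[4] = 0x4B, P'[5] = 0x2B, P'[6] = 0x07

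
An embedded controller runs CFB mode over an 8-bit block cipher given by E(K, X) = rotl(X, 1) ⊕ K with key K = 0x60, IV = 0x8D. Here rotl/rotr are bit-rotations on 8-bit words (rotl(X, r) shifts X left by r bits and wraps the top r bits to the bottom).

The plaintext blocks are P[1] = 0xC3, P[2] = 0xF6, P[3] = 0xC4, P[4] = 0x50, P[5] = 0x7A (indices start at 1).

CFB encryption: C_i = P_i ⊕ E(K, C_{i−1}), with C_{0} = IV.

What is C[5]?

C[1]: E(K, 0x8D) = 0x7B; 0xC3 ⊕ 0x7B = 0xB8.
C[2]: E(K, 0xB8) = 0x11; 0xF6 ⊕ 0x11 = 0xE7.
C[3]: E(K, 0xE7) = 0xAF; 0xC4 ⊕ 0xAF = 0x6B.
C[4]: E(K, 0x6B) = 0xB6; 0x50 ⊕ 0xB6 = 0xE6.
C[5]: E(K, 0xE6) = 0xAD; 0x7A ⊕ 0xAD = 0xD7.

C[5] = 0xD7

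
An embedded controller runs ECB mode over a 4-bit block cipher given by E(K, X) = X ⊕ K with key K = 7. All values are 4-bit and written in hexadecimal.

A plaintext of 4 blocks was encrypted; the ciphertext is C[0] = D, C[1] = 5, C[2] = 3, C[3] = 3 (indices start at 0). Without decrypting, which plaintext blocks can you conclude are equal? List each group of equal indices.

P[2] = P[3]

ECB encrypts each block independently with the same key, so equal ciphertext blocks imply equal plaintext blocks.
C[2] = C[3] = 3, so P[2] = P[3].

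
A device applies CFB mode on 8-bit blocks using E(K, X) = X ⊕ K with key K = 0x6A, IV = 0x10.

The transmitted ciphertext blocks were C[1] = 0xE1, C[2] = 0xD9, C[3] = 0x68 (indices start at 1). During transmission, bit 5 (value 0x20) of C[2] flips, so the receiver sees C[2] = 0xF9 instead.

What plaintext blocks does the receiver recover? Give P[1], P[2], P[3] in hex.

CFB decryption: P_i = C_i ⊕ E(K, C_{i−1}), with C_{0} = IV.
Only C[2] changed, to 0xF9. In CFB, a change in C_i flips the same bit in P_i and garbles P_{i+1}. Decrypting the received ciphertext:
P[1]: E(K, 0x10) = 0x7A; 0xE1 ⊕ 0x7A = 0x9B.
P[2]: E(K, 0xE1) = 0x8B; 0xF9 ⊕ 0x8B = 0x72.
P[3]: E(K, 0xF9) = 0x93; 0x68 ⊕ 0x93 = 0xFB.
Blocks that differ from the original plaintext: P[2], P[3].

P[1] = 0x9B, P[2] = 0x72, P[3] = 0xFB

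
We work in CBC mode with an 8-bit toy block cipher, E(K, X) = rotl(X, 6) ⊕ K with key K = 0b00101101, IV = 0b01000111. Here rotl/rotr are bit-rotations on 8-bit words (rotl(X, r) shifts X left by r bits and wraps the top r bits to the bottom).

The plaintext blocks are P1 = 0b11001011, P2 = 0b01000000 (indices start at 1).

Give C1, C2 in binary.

CBC encryption: C_i = E(K, P_i ⊕ C_{i−1}), with C_{0} = IV.
C1: P1 ⊕ 0b01000111 = 0b10001100; E(K, 0b10001100) = 0b00001110.
C2: P2 ⊕ 0b00001110 = 0b01001110; E(K, 0b01001110) = 0b10111110.

C1 = 0b00001110, C2 = 0b10111110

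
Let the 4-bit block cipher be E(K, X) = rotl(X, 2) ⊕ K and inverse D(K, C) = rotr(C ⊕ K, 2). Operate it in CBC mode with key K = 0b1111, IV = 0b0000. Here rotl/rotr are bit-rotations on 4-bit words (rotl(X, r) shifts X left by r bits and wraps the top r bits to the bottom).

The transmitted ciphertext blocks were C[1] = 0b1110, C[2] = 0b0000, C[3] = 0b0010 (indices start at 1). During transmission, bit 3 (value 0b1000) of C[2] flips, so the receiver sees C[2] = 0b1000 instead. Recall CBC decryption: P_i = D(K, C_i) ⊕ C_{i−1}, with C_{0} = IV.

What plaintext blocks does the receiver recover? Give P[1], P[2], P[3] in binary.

Only C[2] changed, to 0b1000. In CBC, a change in C_i garbles P_i and flips the same bit in P_{i+1}. Decrypting the received ciphertext:
P[1]: D(K, 0b1110) = 0b0100; 0b0100 ⊕ 0b0000 = 0b0100.
P[2]: D(K, 0b1000) = 0b1101; 0b1101 ⊕ 0b1110 = 0b0011.
P[3]: D(K, 0b0010) = 0b0111; 0b0111 ⊕ 0b1000 = 0b1111.
Blocks that differ from the original plaintext: P[2], P[3].

P[1] = 0b0100, P[2] = 0b0011, P[3] = 0b1111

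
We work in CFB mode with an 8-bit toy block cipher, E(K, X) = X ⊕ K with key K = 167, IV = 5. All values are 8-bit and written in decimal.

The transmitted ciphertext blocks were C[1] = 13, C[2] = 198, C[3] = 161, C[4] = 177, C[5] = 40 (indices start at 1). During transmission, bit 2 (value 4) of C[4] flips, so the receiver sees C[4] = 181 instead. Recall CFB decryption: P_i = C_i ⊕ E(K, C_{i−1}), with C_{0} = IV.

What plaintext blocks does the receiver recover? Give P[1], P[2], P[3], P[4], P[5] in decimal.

P[1] = 175, P[2] = 108, P[3] = 192, P[4] = 179, P[5] = 58

Only C[4] changed, to 181. In CFB, a change in C_i flips the same bit in P_i and garbles P_{i+1}. Decrypting the received ciphertext:
P[1]: E(K, 5) = 162; 13 ⊕ 162 = 175.
P[2]: E(K, 13) = 170; 198 ⊕ 170 = 108.
P[3]: E(K, 198) = 97; 161 ⊕ 97 = 192.
P[4]: E(K, 161) = 6; 181 ⊕ 6 = 179.
P[5]: E(K, 181) = 18; 40 ⊕ 18 = 58.
Blocks that differ from the original plaintext: P[4], P[5].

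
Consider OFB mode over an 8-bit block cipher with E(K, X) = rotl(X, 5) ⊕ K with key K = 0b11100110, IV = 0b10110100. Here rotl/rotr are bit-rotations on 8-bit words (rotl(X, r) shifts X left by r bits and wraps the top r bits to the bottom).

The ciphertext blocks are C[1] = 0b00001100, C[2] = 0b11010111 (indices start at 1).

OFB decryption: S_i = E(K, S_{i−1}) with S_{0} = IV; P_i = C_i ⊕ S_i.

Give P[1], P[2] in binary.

P[1] = 0b01111100, P[2] = 0b00111111

P[1]: S = E(K, 0b10110100) = 0b01110000; 0b00001100 ⊕ 0b01110000 = 0b01111100.
P[2]: S = E(K, 0b01110000) = 0b11101000; 0b11010111 ⊕ 0b11101000 = 0b00111111.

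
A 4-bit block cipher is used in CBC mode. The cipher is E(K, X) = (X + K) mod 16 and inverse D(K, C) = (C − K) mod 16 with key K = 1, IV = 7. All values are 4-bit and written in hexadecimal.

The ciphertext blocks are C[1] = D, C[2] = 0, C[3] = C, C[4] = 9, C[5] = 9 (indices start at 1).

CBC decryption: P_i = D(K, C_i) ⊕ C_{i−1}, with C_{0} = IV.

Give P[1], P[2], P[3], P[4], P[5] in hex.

P[1] = B, P[2] = 2, P[3] = B, P[4] = 4, P[5] = 1

P[1]: D(K, D) = C; C ⊕ 7 = B.
P[2]: D(K, 0) = F; F ⊕ D = 2.
P[3]: D(K, C) = B; B ⊕ 0 = B.
P[4]: D(K, 9) = 8; 8 ⊕ C = 4.
P[5]: D(K, 9) = 8; 8 ⊕ 9 = 1.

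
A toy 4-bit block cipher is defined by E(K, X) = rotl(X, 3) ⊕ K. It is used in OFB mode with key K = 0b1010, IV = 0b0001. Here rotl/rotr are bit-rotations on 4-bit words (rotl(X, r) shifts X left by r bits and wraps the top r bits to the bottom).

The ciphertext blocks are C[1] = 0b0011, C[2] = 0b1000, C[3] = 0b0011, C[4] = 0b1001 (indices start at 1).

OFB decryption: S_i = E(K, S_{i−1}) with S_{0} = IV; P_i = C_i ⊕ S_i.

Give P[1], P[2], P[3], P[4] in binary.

P[1]: S = E(K, 0b0001) = 0b0010; 0b0011 ⊕ 0b0010 = 0b0001.
P[2]: S = E(K, 0b0010) = 0b1011; 0b1000 ⊕ 0b1011 = 0b0011.
P[3]: S = E(K, 0b1011) = 0b0111; 0b0011 ⊕ 0b0111 = 0b0100.
P[4]: S = E(K, 0b0111) = 0b0001; 0b1001 ⊕ 0b0001 = 0b1000.

P[1] = 0b0001, P[2] = 0b0011, P[3] = 0b0100, P[4] = 0b1000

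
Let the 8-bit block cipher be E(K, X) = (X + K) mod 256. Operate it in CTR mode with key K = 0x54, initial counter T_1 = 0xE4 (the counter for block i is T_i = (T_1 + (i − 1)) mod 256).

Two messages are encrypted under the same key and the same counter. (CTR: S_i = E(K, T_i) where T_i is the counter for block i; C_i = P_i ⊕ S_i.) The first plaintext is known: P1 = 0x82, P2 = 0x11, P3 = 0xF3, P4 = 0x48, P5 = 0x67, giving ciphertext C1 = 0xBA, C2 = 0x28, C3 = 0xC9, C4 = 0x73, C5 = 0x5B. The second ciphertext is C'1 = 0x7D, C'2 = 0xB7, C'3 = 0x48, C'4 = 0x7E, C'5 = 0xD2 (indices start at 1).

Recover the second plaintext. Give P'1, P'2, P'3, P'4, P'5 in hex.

P'1 = 0x45, P'2 = 0x8E, P'3 = 0x72, P'4 = 0x45, P'5 = 0xEE

In CTR with a reused counter, both messages share the same keystream S_i, so C_i ⊕ C'_i = P_i ⊕ P'_i and thus P'_i = P_i ⊕ C_i ⊕ C'_i.
P'1: 0x82 ⊕ 0xBA ⊕ 0x7D = 0x45.
P'2: 0x11 ⊕ 0x28 ⊕ 0xB7 = 0x8E.
P'3: 0xF3 ⊕ 0xC9 ⊕ 0x48 = 0x72.
P'4: 0x48 ⊕ 0x73 ⊕ 0x7E = 0x45.
P'5: 0x67 ⊕ 0x5B ⊕ 0xD2 = 0xEE.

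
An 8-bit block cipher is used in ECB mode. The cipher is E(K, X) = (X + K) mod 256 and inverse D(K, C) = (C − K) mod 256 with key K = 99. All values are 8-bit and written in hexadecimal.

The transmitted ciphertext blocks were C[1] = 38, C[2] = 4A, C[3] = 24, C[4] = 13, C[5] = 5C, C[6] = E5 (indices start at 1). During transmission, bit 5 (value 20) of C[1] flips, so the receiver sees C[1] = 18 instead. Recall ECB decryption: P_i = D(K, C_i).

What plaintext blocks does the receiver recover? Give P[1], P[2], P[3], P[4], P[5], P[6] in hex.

Only C[1] changed, to 18. In ECB, a change in C_i affects only P_i. Decrypting the received ciphertext:
P[1]: D(K, 18) = 7F.
P[2]: D(K, 4A) = B1.
P[3]: D(K, 24) = 8B.
P[4]: D(K, 13) = 7A.
P[5]: D(K, 5C) = C3.
P[6]: D(K, E5) = 4C.
Blocks that differ from the original plaintext: P[1].

P[1] = 7F, P[2] = B1, P[3] = 8B, P[4] = 7A, P[5] = C3, P[6] = 4C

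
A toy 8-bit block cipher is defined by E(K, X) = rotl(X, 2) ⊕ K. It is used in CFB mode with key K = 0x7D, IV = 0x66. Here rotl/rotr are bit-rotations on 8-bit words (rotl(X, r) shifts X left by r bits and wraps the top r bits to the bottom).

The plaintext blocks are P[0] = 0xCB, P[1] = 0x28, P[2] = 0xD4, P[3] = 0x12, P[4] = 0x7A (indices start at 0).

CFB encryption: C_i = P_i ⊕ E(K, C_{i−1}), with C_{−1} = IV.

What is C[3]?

C[3] = 0x57

C[0]: E(K, 0x66) = 0xE4; 0xCB ⊕ 0xE4 = 0x2F.
C[1]: E(K, 0x2F) = 0xC1; 0x28 ⊕ 0xC1 = 0xE9.
C[2]: E(K, 0xE9) = 0xDA; 0xD4 ⊕ 0xDA = 0x0E.
C[3]: E(K, 0x0E) = 0x45; 0x12 ⊕ 0x45 = 0x57.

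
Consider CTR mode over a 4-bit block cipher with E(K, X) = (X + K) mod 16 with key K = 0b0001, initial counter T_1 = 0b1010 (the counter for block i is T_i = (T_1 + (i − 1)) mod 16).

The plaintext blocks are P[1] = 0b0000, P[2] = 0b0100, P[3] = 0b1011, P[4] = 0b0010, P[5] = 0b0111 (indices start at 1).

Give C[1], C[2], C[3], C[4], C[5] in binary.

CTR encryption: S_i = E(K, T_i) where T_i is the counter for block i; C_i = P_i ⊕ S_i.
C[1]: T = 0b1010, S = E(K, T) = 0b1011; 0b0000 ⊕ 0b1011 = 0b1011.
C[2]: T = 0b1011, S = E(K, T) = 0b1100; 0b0100 ⊕ 0b1100 = 0b1000.
C[3]: T = 0b1100, S = E(K, T) = 0b1101; 0b1011 ⊕ 0b1101 = 0b0110.
C[4]: T = 0b1101, S = E(K, T) = 0b1110; 0b0010 ⊕ 0b1110 = 0b1100.
C[5]: T = 0b1110, S = E(K, T) = 0b1111; 0b0111 ⊕ 0b1111 = 0b1000.

C[1] = 0b1011, C[2] = 0b1000, C[3] = 0b0110, C[4] = 0b1100, C[5] = 0b1000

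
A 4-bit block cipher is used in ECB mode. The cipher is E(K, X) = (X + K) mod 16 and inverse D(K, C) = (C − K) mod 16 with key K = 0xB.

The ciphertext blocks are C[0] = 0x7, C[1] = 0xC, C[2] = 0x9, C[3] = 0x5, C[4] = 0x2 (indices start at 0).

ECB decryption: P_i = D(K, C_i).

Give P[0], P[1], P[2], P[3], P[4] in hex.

P[0] = 0xC, P[1] = 0x1, P[2] = 0xE, P[3] = 0xA, P[4] = 0x7

P[0]: D(K, 0x7) = 0xC.
P[1]: D(K, 0xC) = 0x1.
P[2]: D(K, 0x9) = 0xE.
P[3]: D(K, 0x5) = 0xA.
P[4]: D(K, 0x2) = 0x7.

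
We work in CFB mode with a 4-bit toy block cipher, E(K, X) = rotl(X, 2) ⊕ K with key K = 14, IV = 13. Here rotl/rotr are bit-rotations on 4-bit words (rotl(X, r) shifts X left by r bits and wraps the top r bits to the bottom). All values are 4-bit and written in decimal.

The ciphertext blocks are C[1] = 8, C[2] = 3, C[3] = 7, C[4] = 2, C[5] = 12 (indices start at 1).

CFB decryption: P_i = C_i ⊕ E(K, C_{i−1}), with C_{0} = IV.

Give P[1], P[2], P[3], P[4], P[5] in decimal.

P[1] = 1, P[2] = 15, P[3] = 5, P[4] = 1, P[5] = 10

P[1]: E(K, 13) = 9; 8 ⊕ 9 = 1.
P[2]: E(K, 8) = 12; 3 ⊕ 12 = 15.
P[3]: E(K, 3) = 2; 7 ⊕ 2 = 5.
P[4]: E(K, 7) = 3; 2 ⊕ 3 = 1.
P[5]: E(K, 2) = 6; 12 ⊕ 6 = 10.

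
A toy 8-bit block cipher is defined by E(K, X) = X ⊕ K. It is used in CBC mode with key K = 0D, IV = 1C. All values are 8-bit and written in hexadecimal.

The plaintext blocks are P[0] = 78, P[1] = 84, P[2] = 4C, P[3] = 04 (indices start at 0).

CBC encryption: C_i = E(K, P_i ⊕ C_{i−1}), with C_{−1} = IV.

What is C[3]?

C[3] = A8

C[0]: P[0] ⊕ 1C = 64; E(K, 64) = 69.
C[1]: P[1] ⊕ 69 = ED; E(K, ED) = E0.
C[2]: P[2] ⊕ E0 = AC; E(K, AC) = A1.
C[3]: P[3] ⊕ A1 = A5; E(K, A5) = A8.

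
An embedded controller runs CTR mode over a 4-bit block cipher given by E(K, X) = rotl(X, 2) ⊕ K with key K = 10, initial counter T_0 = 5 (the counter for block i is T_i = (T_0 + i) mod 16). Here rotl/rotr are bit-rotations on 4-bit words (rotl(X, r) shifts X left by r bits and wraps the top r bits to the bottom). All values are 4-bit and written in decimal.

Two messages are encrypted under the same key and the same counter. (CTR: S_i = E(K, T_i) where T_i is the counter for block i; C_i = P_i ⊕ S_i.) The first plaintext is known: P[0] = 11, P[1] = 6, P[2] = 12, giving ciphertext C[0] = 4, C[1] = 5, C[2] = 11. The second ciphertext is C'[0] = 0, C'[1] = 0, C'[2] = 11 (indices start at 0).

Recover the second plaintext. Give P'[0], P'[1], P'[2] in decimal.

P'[0] = 15, P'[1] = 3, P'[2] = 12

In CTR with a reused counter, both messages share the same keystream S_i, so C_i ⊕ C'_i = P_i ⊕ P'_i and thus P'_i = P_i ⊕ C_i ⊕ C'_i.
P'[0]: 11 ⊕ 4 ⊕ 0 = 15.
P'[1]: 6 ⊕ 5 ⊕ 0 = 3.
P'[2]: 12 ⊕ 11 ⊕ 11 = 12.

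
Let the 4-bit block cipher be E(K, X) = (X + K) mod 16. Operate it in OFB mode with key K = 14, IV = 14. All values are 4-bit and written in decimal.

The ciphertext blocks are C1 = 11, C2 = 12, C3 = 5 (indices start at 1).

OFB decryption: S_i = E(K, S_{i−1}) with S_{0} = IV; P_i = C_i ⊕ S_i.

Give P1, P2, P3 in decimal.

P1: S = E(K, 14) = 12; 11 ⊕ 12 = 7.
P2: S = E(K, 12) = 10; 12 ⊕ 10 = 6.
P3: S = E(K, 10) = 8; 5 ⊕ 8 = 13.

P1 = 7, P2 = 6, P3 = 13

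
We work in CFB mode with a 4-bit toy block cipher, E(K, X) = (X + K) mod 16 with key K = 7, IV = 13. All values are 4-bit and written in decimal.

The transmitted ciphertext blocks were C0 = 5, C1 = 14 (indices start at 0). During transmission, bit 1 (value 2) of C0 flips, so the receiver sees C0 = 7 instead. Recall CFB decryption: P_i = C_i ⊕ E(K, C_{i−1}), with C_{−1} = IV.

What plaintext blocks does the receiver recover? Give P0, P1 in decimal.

Only C0 changed, to 7. In CFB, a change in C_i flips the same bit in P_i and garbles P_{i+1}. Decrypting the received ciphertext:
P0: E(K, 13) = 4; 7 ⊕ 4 = 3.
P1: E(K, 7) = 14; 14 ⊕ 14 = 0.
Blocks that differ from the original plaintext: P0, P1.

P0 = 3, P1 = 0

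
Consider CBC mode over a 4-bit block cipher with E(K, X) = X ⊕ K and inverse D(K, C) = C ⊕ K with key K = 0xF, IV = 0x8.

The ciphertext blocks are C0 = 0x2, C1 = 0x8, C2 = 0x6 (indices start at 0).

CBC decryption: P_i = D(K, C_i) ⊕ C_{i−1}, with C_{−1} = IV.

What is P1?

P1 = 0x5

P1: D(K, 0x8) = 0x7; 0x7 ⊕ 0x2 = 0x5.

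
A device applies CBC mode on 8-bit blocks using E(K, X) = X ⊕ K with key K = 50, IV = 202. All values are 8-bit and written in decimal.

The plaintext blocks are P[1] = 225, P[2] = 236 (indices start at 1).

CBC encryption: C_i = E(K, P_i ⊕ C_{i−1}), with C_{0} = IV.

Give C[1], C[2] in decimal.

C[1]: P[1] ⊕ 202 = 43; E(K, 43) = 25.
C[2]: P[2] ⊕ 25 = 245; E(K, 245) = 199.

C[1] = 25, C[2] = 199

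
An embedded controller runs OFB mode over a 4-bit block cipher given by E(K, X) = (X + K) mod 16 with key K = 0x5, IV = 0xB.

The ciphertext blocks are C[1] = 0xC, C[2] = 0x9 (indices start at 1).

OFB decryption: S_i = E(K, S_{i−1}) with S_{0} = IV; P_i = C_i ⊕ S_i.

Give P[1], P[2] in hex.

P[1]: S = E(K, 0xB) = 0x0; 0xC ⊕ 0x0 = 0xC.
P[2]: S = E(K, 0x0) = 0x5; 0x9 ⊕ 0x5 = 0xC.

P[1] = 0xC, P[2] = 0xC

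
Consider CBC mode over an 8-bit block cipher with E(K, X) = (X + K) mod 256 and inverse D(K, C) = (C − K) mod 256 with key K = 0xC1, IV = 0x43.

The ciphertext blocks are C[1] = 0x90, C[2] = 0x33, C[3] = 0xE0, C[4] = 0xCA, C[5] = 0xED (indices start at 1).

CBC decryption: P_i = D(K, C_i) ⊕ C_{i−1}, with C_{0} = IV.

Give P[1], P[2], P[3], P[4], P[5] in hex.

P[1]: D(K, 0x90) = 0xCF; 0xCF ⊕ 0x43 = 0x8C.
P[2]: D(K, 0x33) = 0x72; 0x72 ⊕ 0x90 = 0xE2.
P[3]: D(K, 0xE0) = 0x1F; 0x1F ⊕ 0x33 = 0x2C.
P[4]: D(K, 0xCA) = 0x09; 0x09 ⊕ 0xE0 = 0xE9.
P[5]: D(K, 0xED) = 0x2C; 0x2C ⊕ 0xCA = 0xE6.

P[1] = 0x8C, P[2] = 0xE2, P[3] = 0x2C, P[4] = 0xE9, P[5] = 0xE6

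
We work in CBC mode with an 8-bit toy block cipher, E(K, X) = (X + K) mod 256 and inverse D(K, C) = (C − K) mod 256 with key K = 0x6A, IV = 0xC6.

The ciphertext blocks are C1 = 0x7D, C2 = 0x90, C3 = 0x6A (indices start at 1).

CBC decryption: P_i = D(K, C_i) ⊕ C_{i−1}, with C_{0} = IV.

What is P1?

P1: D(K, 0x7D) = 0x13; 0x13 ⊕ 0xC6 = 0xD5.

P1 = 0xD5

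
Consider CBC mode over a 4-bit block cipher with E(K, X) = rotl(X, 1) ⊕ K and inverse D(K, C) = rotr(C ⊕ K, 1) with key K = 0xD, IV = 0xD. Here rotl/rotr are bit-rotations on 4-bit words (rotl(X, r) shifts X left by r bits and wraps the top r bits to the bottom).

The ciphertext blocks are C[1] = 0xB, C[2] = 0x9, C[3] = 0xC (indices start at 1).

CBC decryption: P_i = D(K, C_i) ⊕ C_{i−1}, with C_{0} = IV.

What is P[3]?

P[3] = 0x1

P[3]: D(K, 0xC) = 0x8; 0x8 ⊕ 0x9 = 0x1.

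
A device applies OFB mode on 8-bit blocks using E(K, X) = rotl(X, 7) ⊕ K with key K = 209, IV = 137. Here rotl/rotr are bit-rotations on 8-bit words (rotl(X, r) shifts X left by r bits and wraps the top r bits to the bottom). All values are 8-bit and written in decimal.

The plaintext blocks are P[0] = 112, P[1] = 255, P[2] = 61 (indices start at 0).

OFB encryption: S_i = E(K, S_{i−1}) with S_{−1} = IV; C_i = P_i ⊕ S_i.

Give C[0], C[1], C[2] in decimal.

C[0]: S = E(K, 137) = 21; 112 ⊕ 21 = 101.
C[1]: S = E(K, 21) = 91; 255 ⊕ 91 = 164.
C[2]: S = E(K, 91) = 124; 61 ⊕ 124 = 65.

C[0] = 101, C[1] = 164, C[2] = 65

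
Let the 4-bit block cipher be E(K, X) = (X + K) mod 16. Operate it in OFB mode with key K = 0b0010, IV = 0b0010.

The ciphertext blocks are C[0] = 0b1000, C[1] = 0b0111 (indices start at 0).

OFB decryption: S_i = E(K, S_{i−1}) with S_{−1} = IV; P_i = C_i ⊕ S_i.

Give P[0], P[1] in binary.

P[0] = 0b1100, P[1] = 0b0001

P[0]: S = E(K, 0b0010) = 0b0100; 0b1000 ⊕ 0b0100 = 0b1100.
P[1]: S = E(K, 0b0100) = 0b0110; 0b0111 ⊕ 0b0110 = 0b0001.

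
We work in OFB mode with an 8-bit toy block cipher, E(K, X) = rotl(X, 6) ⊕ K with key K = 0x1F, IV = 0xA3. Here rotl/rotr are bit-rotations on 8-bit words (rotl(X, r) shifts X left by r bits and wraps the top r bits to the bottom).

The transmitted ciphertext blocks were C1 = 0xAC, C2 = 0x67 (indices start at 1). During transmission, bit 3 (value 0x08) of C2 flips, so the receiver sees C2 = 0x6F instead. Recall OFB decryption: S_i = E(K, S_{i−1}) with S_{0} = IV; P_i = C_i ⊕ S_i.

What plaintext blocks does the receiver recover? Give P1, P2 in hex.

Only C2 changed, to 0x6F. In OFB, a change in C_i flips the same bit in P_i only; the keystream is unaffected. Decrypting the received ciphertext:
P1: S = E(K, 0xA3) = 0xF7; 0xAC ⊕ 0xF7 = 0x5B.
P2: S = E(K, 0xF7) = 0xE2; 0x6F ⊕ 0xE2 = 0x8D.
Blocks that differ from the original plaintext: P2.

P1 = 0x5B, P2 = 0x8D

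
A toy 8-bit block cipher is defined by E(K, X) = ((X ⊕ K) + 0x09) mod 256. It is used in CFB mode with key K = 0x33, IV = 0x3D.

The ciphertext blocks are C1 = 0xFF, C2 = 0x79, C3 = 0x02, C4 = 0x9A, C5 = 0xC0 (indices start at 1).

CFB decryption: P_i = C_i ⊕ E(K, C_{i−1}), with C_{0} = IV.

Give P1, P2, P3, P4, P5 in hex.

P1: E(K, 0x3D) = 0x17; 0xFF ⊕ 0x17 = 0xE8.
P2: E(K, 0xFF) = 0xD5; 0x79 ⊕ 0xD5 = 0xAC.
P3: E(K, 0x79) = 0x53; 0x02 ⊕ 0x53 = 0x51.
P4: E(K, 0x02) = 0x3A; 0x9A ⊕ 0x3A = 0xA0.
P5: E(K, 0x9A) = 0xB2; 0xC0 ⊕ 0xB2 = 0x72.

P1 = 0xE8, P2 = 0xAC, P3 = 0x51, P4 = 0xA0, P5 = 0x72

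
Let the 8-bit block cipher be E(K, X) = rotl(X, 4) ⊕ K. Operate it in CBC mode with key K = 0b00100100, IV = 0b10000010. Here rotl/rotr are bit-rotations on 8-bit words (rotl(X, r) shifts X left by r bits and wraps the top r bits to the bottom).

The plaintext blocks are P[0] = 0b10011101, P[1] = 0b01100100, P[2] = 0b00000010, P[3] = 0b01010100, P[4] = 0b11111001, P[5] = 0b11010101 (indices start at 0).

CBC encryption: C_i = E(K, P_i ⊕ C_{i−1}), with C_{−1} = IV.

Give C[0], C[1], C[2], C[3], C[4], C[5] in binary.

C[0] = 0b11010101, C[1] = 0b00111111, C[2] = 0b11110111, C[3] = 0b00011110, C[4] = 0b01011010, C[5] = 0b11011100

C[0]: P[0] ⊕ 0b10000010 = 0b00011111; E(K, 0b00011111) = 0b11010101.
C[1]: P[1] ⊕ 0b11010101 = 0b10110001; E(K, 0b10110001) = 0b00111111.
C[2]: P[2] ⊕ 0b00111111 = 0b00111101; E(K, 0b00111101) = 0b11110111.
C[3]: P[3] ⊕ 0b11110111 = 0b10100011; E(K, 0b10100011) = 0b00011110.
C[4]: P[4] ⊕ 0b00011110 = 0b11100111; E(K, 0b11100111) = 0b01011010.
C[5]: P[5] ⊕ 0b01011010 = 0b10001111; E(K, 0b10001111) = 0b11011100.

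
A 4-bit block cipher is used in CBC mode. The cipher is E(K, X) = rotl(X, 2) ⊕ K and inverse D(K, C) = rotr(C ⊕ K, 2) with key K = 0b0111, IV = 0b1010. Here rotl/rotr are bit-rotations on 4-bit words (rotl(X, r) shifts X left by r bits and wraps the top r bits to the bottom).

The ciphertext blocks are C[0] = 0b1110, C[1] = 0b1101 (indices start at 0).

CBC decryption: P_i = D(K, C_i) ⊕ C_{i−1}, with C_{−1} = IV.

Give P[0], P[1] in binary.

P[0]: D(K, 0b1110) = 0b0110; 0b0110 ⊕ 0b1010 = 0b1100.
P[1]: D(K, 0b1101) = 0b1010; 0b1010 ⊕ 0b1110 = 0b0100.

P[0] = 0b1100, P[1] = 0b0100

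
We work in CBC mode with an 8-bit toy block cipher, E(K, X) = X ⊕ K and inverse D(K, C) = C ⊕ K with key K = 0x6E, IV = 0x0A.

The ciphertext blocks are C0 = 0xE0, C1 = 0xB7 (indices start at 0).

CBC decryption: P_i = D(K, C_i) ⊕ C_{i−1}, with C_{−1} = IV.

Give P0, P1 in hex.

P0 = 0x84, P1 = 0x39

P0: D(K, 0xE0) = 0x8E; 0x8E ⊕ 0x0A = 0x84.
P1: D(K, 0xB7) = 0xD9; 0xD9 ⊕ 0xE0 = 0x39.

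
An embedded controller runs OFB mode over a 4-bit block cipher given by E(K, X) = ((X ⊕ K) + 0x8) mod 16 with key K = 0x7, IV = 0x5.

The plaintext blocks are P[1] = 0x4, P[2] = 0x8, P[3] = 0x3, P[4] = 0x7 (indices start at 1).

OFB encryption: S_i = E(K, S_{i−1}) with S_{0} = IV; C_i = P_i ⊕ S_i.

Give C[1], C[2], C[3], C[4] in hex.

C[1] = 0xE, C[2] = 0xD, C[3] = 0x9, C[4] = 0x2

C[1]: S = E(K, 0x5) = 0xA; 0x4 ⊕ 0xA = 0xE.
C[2]: S = E(K, 0xA) = 0x5; 0x8 ⊕ 0x5 = 0xD.
C[3]: S = E(K, 0x5) = 0xA; 0x3 ⊕ 0xA = 0x9.
C[4]: S = E(K, 0xA) = 0x5; 0x7 ⊕ 0x5 = 0x2.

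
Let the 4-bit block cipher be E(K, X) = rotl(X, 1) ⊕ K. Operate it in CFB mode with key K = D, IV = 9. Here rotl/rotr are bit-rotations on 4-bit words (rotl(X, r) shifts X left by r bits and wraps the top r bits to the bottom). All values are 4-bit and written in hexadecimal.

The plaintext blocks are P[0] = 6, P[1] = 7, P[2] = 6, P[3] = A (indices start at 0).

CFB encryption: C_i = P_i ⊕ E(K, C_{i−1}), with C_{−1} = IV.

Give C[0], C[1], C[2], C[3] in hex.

C[0] = 8, C[1] = B, C[2] = C, C[3] = E

C[0]: E(K, 9) = E; 6 ⊕ E = 8.
C[1]: E(K, 8) = C; 7 ⊕ C = B.
C[2]: E(K, B) = A; 6 ⊕ A = C.
C[3]: E(K, C) = 4; A ⊕ 4 = E.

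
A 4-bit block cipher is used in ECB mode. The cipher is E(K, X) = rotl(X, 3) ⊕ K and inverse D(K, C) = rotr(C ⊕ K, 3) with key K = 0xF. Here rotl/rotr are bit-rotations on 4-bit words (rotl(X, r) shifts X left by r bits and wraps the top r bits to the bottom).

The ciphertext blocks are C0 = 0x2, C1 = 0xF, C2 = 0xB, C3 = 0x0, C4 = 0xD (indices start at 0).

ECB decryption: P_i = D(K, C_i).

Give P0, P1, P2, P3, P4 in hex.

P0 = 0xB, P1 = 0x0, P2 = 0x8, P3 = 0xF, P4 = 0x4

P0: D(K, 0x2) = 0xB.
P1: D(K, 0xF) = 0x0.
P2: D(K, 0xB) = 0x8.
P3: D(K, 0x0) = 0xF.
P4: D(K, 0xD) = 0x4.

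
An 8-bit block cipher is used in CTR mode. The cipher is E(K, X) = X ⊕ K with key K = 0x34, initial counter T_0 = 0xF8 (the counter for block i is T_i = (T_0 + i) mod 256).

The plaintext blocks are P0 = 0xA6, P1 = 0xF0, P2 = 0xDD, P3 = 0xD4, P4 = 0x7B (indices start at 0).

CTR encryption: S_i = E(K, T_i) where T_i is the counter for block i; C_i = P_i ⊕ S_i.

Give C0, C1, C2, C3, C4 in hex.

C0 = 0x6A, C1 = 0x3D, C2 = 0x13, C3 = 0x1B, C4 = 0xB3

C0: T = 0xF8, S = E(K, T) = 0xCC; 0xA6 ⊕ 0xCC = 0x6A.
C1: T = 0xF9, S = E(K, T) = 0xCD; 0xF0 ⊕ 0xCD = 0x3D.
C2: T = 0xFA, S = E(K, T) = 0xCE; 0xDD ⊕ 0xCE = 0x13.
C3: T = 0xFB, S = E(K, T) = 0xCF; 0xD4 ⊕ 0xCF = 0x1B.
C4: T = 0xFC, S = E(K, T) = 0xC8; 0x7B ⊕ 0xC8 = 0xB3.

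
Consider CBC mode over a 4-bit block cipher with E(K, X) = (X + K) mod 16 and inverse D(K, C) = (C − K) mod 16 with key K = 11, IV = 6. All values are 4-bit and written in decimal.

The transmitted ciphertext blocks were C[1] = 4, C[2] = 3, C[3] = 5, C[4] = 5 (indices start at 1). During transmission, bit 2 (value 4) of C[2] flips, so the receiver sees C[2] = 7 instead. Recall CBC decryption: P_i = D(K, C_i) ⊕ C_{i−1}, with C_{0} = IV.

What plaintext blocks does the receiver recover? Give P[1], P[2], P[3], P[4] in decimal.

P[1] = 15, P[2] = 8, P[3] = 13, P[4] = 15

Only C[2] changed, to 7. In CBC, a change in C_i garbles P_i and flips the same bit in P_{i+1}. Decrypting the received ciphertext:
P[1]: D(K, 4) = 9; 9 ⊕ 6 = 15.
P[2]: D(K, 7) = 12; 12 ⊕ 4 = 8.
P[3]: D(K, 5) = 10; 10 ⊕ 7 = 13.
P[4]: D(K, 5) = 10; 10 ⊕ 5 = 15.
Blocks that differ from the original plaintext: P[2], P[3].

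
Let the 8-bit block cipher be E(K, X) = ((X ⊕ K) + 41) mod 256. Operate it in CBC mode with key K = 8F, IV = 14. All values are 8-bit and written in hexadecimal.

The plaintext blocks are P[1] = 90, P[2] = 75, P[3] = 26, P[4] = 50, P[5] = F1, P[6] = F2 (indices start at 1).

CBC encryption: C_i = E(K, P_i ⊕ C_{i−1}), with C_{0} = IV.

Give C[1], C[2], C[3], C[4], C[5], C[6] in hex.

C[1] = 4C, C[2] = F7, C[3] = 9F, C[4] = 81, C[5] = 40, C[6] = 7E

C[1]: P[1] ⊕ 14 = 84; E(K, 84) = 4C.
C[2]: P[2] ⊕ 4C = 39; E(K, 39) = F7.
C[3]: P[3] ⊕ F7 = D1; E(K, D1) = 9F.
C[4]: P[4] ⊕ 9F = CF; E(K, CF) = 81.
C[5]: P[5] ⊕ 81 = 70; E(K, 70) = 40.
C[6]: P[6] ⊕ 40 = B2; E(K, B2) = 7E.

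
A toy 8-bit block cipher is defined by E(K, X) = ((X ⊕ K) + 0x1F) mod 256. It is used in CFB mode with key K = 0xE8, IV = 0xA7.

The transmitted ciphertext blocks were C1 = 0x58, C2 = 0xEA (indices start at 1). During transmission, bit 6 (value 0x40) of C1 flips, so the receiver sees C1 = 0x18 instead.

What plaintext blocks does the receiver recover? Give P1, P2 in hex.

P1 = 0x76, P2 = 0xE5

CFB decryption: P_i = C_i ⊕ E(K, C_{i−1}), with C_{0} = IV.
Only C1 changed, to 0x18. In CFB, a change in C_i flips the same bit in P_i and garbles P_{i+1}. Decrypting the received ciphertext:
P1: E(K, 0xA7) = 0x6E; 0x18 ⊕ 0x6E = 0x76.
P2: E(K, 0x18) = 0x0F; 0xEA ⊕ 0x0F = 0xE5.
Blocks that differ from the original plaintext: P1, P2.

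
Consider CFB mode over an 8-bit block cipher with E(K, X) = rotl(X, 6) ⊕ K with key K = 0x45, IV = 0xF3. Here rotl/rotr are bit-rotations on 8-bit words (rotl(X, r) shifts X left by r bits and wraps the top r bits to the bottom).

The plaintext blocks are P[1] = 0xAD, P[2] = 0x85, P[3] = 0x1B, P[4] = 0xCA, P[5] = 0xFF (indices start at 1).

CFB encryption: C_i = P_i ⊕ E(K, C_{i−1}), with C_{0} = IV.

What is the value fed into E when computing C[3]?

C[1]: E(K, 0xF3) = 0xB9; 0xAD ⊕ 0xB9 = 0x14.
C[2]: E(K, 0x14) = 0x40; 0x85 ⊕ 0x40 = 0xC5.
C[3]: E(K, 0xC5) = 0x34; 0x1B ⊕ 0x34 = 0x2F.
So the input to E for block [3] is 0xC5.

0xC5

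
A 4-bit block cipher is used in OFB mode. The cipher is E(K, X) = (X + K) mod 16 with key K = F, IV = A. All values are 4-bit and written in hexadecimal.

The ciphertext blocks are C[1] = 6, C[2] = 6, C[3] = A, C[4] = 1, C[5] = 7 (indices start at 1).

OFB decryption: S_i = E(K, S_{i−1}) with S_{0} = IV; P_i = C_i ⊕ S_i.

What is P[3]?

P[3] = D

P[1]: S = E(K, A) = 9; 6 ⊕ 9 = F.
P[2]: S = E(K, 9) = 8; 6 ⊕ 8 = E.
P[3]: S = E(K, 8) = 7; A ⊕ 7 = D.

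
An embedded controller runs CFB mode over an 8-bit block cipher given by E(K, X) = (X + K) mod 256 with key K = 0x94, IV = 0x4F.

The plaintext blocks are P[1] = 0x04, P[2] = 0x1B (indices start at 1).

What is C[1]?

CFB encryption: C_i = P_i ⊕ E(K, C_{i−1}), with C_{0} = IV.
C[1]: E(K, 0x4F) = 0xE3; 0x04 ⊕ 0xE3 = 0xE7.

C[1] = 0xE7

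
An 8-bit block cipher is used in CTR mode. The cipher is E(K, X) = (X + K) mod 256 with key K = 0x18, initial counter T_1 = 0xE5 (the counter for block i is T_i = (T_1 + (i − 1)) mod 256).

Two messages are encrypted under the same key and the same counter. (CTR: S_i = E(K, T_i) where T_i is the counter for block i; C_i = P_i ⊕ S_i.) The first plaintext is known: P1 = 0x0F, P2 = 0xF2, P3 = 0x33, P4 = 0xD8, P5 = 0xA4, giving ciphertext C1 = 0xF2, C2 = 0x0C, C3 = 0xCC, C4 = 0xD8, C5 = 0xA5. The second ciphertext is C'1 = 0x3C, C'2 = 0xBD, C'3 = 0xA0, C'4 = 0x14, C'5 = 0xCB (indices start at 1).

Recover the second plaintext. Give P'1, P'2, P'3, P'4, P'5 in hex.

P'1 = 0xC1, P'2 = 0x43, P'3 = 0x5F, P'4 = 0x14, P'5 = 0xCA

In CTR with a reused counter, both messages share the same keystream S_i, so C_i ⊕ C'_i = P_i ⊕ P'_i and thus P'_i = P_i ⊕ C_i ⊕ C'_i.
P'1: 0x0F ⊕ 0xF2 ⊕ 0x3C = 0xC1.
P'2: 0xF2 ⊕ 0x0C ⊕ 0xBD = 0x43.
P'3: 0x33 ⊕ 0xCC ⊕ 0xA0 = 0x5F.
P'4: 0xD8 ⊕ 0xD8 ⊕ 0x14 = 0x14.
P'5: 0xA4 ⊕ 0xA5 ⊕ 0xCB = 0xCA.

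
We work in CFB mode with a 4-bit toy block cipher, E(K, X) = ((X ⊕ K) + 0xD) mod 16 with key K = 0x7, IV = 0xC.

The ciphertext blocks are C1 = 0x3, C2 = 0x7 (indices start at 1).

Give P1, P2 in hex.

CFB decryption: P_i = C_i ⊕ E(K, C_{i−1}), with C_{0} = IV.
P1: E(K, 0xC) = 0x8; 0x3 ⊕ 0x8 = 0xB.
P2: E(K, 0x3) = 0x1; 0x7 ⊕ 0x1 = 0x6.

P1 = 0xB, P2 = 0x6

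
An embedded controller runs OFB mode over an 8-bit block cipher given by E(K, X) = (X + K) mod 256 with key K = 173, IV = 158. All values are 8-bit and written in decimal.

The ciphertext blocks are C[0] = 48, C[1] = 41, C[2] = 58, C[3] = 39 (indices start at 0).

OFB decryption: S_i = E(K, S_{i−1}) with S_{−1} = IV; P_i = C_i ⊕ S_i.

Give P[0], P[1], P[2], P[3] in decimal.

P[0] = 123, P[1] = 209, P[2] = 159, P[3] = 117

P[0]: S = E(K, 158) = 75; 48 ⊕ 75 = 123.
P[1]: S = E(K, 75) = 248; 41 ⊕ 248 = 209.
P[2]: S = E(K, 248) = 165; 58 ⊕ 165 = 159.
P[3]: S = E(K, 165) = 82; 39 ⊕ 82 = 117.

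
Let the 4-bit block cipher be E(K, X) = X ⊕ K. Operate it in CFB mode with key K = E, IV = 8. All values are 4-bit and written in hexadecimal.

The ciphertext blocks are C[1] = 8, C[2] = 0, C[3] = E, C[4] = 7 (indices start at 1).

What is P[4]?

CFB decryption: P_i = C_i ⊕ E(K, C_{i−1}), with C_{0} = IV.
P[4]: E(K, E) = 0; 7 ⊕ 0 = 7.

P[4] = 7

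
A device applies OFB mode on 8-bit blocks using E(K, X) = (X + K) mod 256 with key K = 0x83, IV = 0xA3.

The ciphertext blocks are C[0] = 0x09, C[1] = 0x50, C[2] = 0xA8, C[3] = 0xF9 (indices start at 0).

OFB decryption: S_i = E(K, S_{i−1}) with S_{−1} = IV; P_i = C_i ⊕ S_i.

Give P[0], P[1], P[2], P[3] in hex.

P[0] = 0x2F, P[1] = 0xF9, P[2] = 0x84, P[3] = 0x56

P[0]: S = E(K, 0xA3) = 0x26; 0x09 ⊕ 0x26 = 0x2F.
P[1]: S = E(K, 0x26) = 0xA9; 0x50 ⊕ 0xA9 = 0xF9.
P[2]: S = E(K, 0xA9) = 0x2C; 0xA8 ⊕ 0x2C = 0x84.
P[3]: S = E(K, 0x2C) = 0xAF; 0xF9 ⊕ 0xAF = 0x56.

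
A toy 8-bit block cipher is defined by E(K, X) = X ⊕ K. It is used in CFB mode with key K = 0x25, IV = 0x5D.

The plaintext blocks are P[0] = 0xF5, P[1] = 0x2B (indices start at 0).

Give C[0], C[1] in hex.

CFB encryption: C_i = P_i ⊕ E(K, C_{i−1}), with C_{−1} = IV.
C[0]: E(K, 0x5D) = 0x78; 0xF5 ⊕ 0x78 = 0x8D.
C[1]: E(K, 0x8D) = 0xA8; 0x2B ⊕ 0xA8 = 0x83.

C[0] = 0x8D, C[1] = 0x83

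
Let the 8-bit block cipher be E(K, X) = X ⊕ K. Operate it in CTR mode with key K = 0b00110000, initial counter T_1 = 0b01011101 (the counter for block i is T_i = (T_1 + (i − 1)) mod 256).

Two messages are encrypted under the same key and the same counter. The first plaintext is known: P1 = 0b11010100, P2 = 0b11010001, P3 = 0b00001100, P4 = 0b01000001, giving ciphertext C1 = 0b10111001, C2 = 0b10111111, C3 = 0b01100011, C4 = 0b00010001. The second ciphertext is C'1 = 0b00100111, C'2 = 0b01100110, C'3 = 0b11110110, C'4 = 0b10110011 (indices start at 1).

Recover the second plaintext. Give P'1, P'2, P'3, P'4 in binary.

In CTR with a reused counter, both messages share the same keystream S_i, so C_i ⊕ C'_i = P_i ⊕ P'_i and thus P'_i = P_i ⊕ C_i ⊕ C'_i.
P'1: 0b11010100 ⊕ 0b10111001 ⊕ 0b00100111 = 0b01001010.
P'2: 0b11010001 ⊕ 0b10111111 ⊕ 0b01100110 = 0b00001000.
P'3: 0b00001100 ⊕ 0b01100011 ⊕ 0b11110110 = 0b10011001.
P'4: 0b01000001 ⊕ 0b00010001 ⊕ 0b10110011 = 0b11100011.

P'1 = 0b01001010, P'2 = 0b00001000, P'3 = 0b10011001, P'4 = 0b11100011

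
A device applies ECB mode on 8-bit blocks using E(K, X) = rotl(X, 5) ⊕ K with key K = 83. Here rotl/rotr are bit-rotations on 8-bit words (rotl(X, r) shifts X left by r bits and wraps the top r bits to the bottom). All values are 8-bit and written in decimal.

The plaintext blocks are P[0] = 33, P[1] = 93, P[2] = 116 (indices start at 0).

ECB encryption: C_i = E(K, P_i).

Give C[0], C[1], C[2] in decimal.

C[0]: E(K, 33) = 119.
C[1]: E(K, 93) = 248.
C[2]: E(K, 116) = 221.

C[0] = 119, C[1] = 248, C[2] = 221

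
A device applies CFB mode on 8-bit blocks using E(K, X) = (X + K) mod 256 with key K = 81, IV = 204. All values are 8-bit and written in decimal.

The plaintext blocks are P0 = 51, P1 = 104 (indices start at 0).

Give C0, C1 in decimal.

C0 = 46, C1 = 23

CFB encryption: C_i = P_i ⊕ E(K, C_{i−1}), with C_{−1} = IV.
C0: E(K, 204) = 29; 51 ⊕ 29 = 46.
C1: E(K, 46) = 127; 104 ⊕ 127 = 23.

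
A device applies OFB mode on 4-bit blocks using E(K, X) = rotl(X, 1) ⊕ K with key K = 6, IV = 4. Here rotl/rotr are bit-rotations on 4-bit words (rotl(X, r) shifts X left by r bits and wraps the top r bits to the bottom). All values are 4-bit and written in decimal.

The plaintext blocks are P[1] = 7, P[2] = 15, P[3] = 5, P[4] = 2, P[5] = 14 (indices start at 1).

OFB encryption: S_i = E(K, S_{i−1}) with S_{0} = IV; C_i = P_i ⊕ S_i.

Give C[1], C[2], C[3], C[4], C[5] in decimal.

C[1]: S = E(K, 4) = 14; 7 ⊕ 14 = 9.
C[2]: S = E(K, 14) = 11; 15 ⊕ 11 = 4.
C[3]: S = E(K, 11) = 1; 5 ⊕ 1 = 4.
C[4]: S = E(K, 1) = 4; 2 ⊕ 4 = 6.
C[5]: S = E(K, 4) = 14; 14 ⊕ 14 = 0.

C[1] = 9, C[2] = 4, C[3] = 4, C[4] = 6, C[5] = 0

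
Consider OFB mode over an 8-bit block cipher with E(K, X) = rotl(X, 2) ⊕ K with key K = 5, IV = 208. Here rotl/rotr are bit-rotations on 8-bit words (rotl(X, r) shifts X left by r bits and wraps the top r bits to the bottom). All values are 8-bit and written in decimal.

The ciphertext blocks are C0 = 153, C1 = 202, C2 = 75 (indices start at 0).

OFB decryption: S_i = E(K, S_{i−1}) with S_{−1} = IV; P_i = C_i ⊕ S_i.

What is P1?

P1 = 214

P0: S = E(K, 208) = 70; 153 ⊕ 70 = 223.
P1: S = E(K, 70) = 28; 202 ⊕ 28 = 214.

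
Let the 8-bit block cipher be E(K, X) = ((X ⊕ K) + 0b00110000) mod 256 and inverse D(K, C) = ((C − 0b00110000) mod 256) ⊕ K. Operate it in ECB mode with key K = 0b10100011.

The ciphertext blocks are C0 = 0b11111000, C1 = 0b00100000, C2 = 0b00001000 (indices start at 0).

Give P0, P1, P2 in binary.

P0 = 0b01101011, P1 = 0b01010011, P2 = 0b01111011

ECB decryption: P_i = D(K, C_i).
P0: D(K, 0b11111000) = 0b01101011.
P1: D(K, 0b00100000) = 0b01010011.
P2: D(K, 0b00001000) = 0b01111011.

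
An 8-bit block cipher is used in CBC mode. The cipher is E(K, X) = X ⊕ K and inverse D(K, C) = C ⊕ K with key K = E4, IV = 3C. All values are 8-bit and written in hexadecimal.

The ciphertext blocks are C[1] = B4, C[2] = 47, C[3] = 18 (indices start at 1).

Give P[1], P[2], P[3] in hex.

CBC decryption: P_i = D(K, C_i) ⊕ C_{i−1}, with C_{0} = IV.
P[1]: D(K, B4) = 50; 50 ⊕ 3C = 6C.
P[2]: D(K, 47) = A3; A3 ⊕ B4 = 17.
P[3]: D(K, 18) = FC; FC ⊕ 47 = BB.

P[1] = 6C, P[2] = 17, P[3] = BB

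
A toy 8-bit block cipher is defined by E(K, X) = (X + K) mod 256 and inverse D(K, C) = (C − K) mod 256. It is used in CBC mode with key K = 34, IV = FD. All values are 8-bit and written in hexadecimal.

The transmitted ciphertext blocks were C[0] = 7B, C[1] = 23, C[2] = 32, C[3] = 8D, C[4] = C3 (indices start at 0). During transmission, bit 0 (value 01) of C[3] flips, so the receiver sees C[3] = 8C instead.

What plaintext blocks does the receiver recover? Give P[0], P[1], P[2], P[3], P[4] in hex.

CBC decryption: P_i = D(K, C_i) ⊕ C_{i−1}, with C_{−1} = IV.
Only C[3] changed, to 8C. In CBC, a change in C_i garbles P_i and flips the same bit in P_{i+1}. Decrypting the received ciphertext:
P[0]: D(K, 7B) = 47; 47 ⊕ FD = BA.
P[1]: D(K, 23) = EF; EF ⊕ 7B = 94.
P[2]: D(K, 32) = FE; FE ⊕ 23 = DD.
P[3]: D(K, 8C) = 58; 58 ⊕ 32 = 6A.
P[4]: D(K, C3) = 8F; 8F ⊕ 8C = 03.
Blocks that differ from the original plaintext: P[3], P[4].

P[0] = BA, P[1] = 94, P[2] = DD, P[3] = 6A, P[4] = 03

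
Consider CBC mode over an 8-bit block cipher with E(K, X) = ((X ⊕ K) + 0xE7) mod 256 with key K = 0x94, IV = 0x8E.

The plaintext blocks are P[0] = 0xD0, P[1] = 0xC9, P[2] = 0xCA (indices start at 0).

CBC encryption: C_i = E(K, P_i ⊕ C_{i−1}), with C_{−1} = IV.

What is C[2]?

C[0]: P[0] ⊕ 0x8E = 0x5E; E(K, 0x5E) = 0xB1.
C[1]: P[1] ⊕ 0xB1 = 0x78; E(K, 0x78) = 0xD3.
C[2]: P[2] ⊕ 0xD3 = 0x19; E(K, 0x19) = 0x74.

C[2] = 0x74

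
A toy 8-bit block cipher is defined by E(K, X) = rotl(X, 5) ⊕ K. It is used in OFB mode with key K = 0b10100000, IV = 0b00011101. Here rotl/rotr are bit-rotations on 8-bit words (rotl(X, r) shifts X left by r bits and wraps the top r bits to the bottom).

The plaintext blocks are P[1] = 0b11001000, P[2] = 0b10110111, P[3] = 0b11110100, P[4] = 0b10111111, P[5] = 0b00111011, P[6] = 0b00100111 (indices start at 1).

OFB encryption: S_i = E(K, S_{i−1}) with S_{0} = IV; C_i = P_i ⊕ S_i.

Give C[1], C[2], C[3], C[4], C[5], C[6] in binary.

C[1]: S = E(K, 0b00011101) = 0b00000011; 0b11001000 ⊕ 0b00000011 = 0b11001011.
C[2]: S = E(K, 0b00000011) = 0b11000000; 0b10110111 ⊕ 0b11000000 = 0b01110111.
C[3]: S = E(K, 0b11000000) = 0b10111000; 0b11110100 ⊕ 0b10111000 = 0b01001100.
C[4]: S = E(K, 0b10111000) = 0b10110111; 0b10111111 ⊕ 0b10110111 = 0b00001000.
C[5]: S = E(K, 0b10110111) = 0b01010110; 0b00111011 ⊕ 0b01010110 = 0b01101101.
C[6]: S = E(K, 0b01010110) = 0b01101010; 0b00100111 ⊕ 0b01101010 = 0b01001101.

C[1] = 0b11001011, C[2] = 0b01110111, C[3] = 0b01001100, C[4] = 0b00001000, C[5] = 0b01101101, C[6] = 0b01001101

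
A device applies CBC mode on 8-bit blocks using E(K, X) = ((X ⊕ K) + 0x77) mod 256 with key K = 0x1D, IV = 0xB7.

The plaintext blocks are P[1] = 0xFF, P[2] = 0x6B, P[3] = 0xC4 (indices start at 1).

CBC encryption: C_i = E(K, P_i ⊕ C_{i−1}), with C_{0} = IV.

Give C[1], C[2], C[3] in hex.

C[1]: P[1] ⊕ 0xB7 = 0x48; E(K, 0x48) = 0xCC.
C[2]: P[2] ⊕ 0xCC = 0xA7; E(K, 0xA7) = 0x31.
C[3]: P[3] ⊕ 0x31 = 0xF5; E(K, 0xF5) = 0x5F.

C[1] = 0xCC, C[2] = 0x31, C[3] = 0x5F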